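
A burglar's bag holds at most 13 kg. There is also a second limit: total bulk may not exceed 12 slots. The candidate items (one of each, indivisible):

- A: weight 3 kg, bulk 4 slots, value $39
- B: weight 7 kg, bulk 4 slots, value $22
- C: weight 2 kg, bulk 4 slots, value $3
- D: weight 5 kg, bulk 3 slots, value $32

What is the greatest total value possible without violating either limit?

$74

Feasible sets respecting both limits:
- A+C+D: weight 10, bulk 11, value 74
- A+D: weight 8, bulk 7, value 71
- A+B+C: weight 12, bulk 12, value 64
- A+B: weight 10, bulk 8, value 61
Best: $74.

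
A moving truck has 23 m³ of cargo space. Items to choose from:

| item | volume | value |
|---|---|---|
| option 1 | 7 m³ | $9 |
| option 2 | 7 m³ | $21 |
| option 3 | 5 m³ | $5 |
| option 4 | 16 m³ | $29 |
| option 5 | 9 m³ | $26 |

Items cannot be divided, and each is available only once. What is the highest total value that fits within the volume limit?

$56

This is a 0/1 knapsack; check combinations near the capacity.
- option 1+option 2+option 5: volume 7+7+9=23, value 9+21+26=56
- option 2+option 3+option 5: volume 7+5+9=21, value 21+5+26=52
- option 2+option 4: volume 7+16=23, value 21+29=50
- option 2+option 5: volume 7+9=16, value 21+26=47
- option 1+option 3+option 5: volume 7+5+9=21, value 9+5+26=40
Best: $56.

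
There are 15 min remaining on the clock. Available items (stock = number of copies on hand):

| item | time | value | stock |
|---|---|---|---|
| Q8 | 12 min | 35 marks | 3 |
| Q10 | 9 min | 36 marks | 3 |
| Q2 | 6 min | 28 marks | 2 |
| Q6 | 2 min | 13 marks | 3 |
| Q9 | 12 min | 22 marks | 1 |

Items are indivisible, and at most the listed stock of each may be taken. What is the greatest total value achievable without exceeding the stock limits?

Top feasible selections:
- 1×Q10 + 3×Q6: time 15, value 75
- 2×Q2 + 1×Q6: time 14, value 69
- 1×Q2 + 3×Q6: time 12, value 67
Best: 75 marks.

75 marks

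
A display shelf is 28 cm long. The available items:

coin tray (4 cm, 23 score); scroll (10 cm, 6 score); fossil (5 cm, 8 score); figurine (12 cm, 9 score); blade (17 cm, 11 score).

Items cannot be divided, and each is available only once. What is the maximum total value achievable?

42 score

This is a 0/1 knapsack; check combinations near the capacity.
- coin tray+fossil+blade: length 4+5+17=26, value 23+8+11=42
- coin tray+fossil+figurine: length 4+5+12=21, value 23+8+9=40
- coin tray+scroll+figurine: length 4+10+12=26, value 23+6+9=38
- coin tray+scroll+fossil: length 4+10+5=19, value 23+6+8=37
Best: 42 score.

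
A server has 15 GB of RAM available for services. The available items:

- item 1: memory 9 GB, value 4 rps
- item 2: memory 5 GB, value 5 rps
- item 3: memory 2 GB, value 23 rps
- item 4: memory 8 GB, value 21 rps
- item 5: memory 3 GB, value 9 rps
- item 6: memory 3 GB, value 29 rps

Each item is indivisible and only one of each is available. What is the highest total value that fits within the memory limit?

Check high-value combinations within 15 GB:
- item 3+item 4+item 6: memory 2+8+3=13, value 23+21+29=73
- item 2+item 3+item 5+item 6: memory 5+2+3+3=13, value 5+23+9+29=66
- item 3+item 5+item 6: memory 2+3+3=8, value 23+9+29=61
Best: 73 rps.

73 rps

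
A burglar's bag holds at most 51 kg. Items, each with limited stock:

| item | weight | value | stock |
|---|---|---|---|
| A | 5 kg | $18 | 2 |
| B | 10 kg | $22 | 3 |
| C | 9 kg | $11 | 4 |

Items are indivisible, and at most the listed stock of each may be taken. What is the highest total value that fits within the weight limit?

Best selections within weight 51 and stock limits:
- 2×A + 3×B + 1×C: weight 49, value 113
- 2×A + 3×B: weight 40, value 102
- 2×A + 2×B + 2×C: weight 48, value 102
- 1×A + 3×B + 1×C: weight 44, value 95
Best: $113.

$113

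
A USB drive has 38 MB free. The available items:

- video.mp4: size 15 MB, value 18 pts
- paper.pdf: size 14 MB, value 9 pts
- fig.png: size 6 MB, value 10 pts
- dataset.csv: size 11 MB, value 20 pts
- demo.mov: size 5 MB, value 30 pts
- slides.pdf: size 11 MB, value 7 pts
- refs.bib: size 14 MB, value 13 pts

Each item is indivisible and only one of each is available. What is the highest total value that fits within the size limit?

78 pts

Check high-value combinations within 38 MB:
- video.mp4+fig.png+dataset.csv+demo.mov: size 15+6+11+5=37, value 18+10+20+30=78
- fig.png+dataset.csv+demo.mov+refs.bib: size 6+11+5+14=36, value 10+20+30+13=73
- paper.pdf+fig.png+dataset.csv+demo.mov: size 14+6+11+5=36, value 9+10+20+30=69
- video.mp4+dataset.csv+demo.mov: size 15+11+5=31, value 18+20+30=68
- fig.png+dataset.csv+demo.mov+slides.pdf: size 6+11+5+11=33, value 10+20+30+7=67
Best: 78 pts.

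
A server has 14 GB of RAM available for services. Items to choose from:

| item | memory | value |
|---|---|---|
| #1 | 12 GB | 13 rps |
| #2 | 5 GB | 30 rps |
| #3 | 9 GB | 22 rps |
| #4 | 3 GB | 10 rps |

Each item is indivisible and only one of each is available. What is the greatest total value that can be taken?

This is a 0/1 knapsack; check combinations near the capacity.
- #2+#3: memory 5+9=14, value 30+22=52
- #2+#4: memory 5+3=8, value 30+10=40
- #3+#4: memory 9+3=12, value 22+10=32
- #2: memory 5, value 30
- #3: memory 9, value 22
Best: 52 rps.

52 rps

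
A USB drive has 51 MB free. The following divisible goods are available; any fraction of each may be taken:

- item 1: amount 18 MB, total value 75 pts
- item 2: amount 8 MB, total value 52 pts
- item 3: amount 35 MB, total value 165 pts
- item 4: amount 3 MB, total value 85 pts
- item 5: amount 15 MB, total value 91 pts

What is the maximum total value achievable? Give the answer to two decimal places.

Take in order of value per unit:
- item 4 (85/3 per unit): all 3 → value 85, running total 85.00
- item 2 (52/8 per unit): all 8 → value 52, running total 137.00
- item 5 (91/15 per unit): all 15 → value 91, running total 228.00
- item 3 (165/35 per unit): 25 of 35 → value 25×165/35 = 117.8571, running total 345.86
Total 345.86.

345.86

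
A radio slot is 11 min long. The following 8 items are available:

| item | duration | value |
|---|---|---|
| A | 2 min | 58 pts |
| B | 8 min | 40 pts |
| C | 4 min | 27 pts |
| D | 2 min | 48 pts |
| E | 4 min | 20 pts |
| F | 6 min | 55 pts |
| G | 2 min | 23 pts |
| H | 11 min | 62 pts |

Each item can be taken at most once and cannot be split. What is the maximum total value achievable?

Check high-value combinations within 11 min:
- A+D+F: duration 2+2+6=10, value 58+48+55=161
- A+C+D+G: duration 2+4+2+2=10, value 58+27+48+23=156
- A+D+E+G: duration 2+2+4+2=10, value 58+48+20+23=149
- A+F+G: duration 2+6+2=10, value 58+55+23=136
- A+C+D: duration 2+4+2=8, value 58+27+48=133
Best: 161 pts.

161 pts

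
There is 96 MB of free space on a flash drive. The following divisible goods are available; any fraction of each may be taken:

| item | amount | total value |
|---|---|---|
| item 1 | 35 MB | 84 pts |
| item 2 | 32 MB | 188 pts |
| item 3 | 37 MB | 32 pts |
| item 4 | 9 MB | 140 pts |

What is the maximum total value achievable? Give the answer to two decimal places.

429.30

Take in order of value per unit:
- item 4 (140/9 per unit): all 9 → value 140, running total 140.00
- item 2 (188/32 per unit): all 32 → value 188, running total 328.00
- item 1 (84/35 per unit): all 35 → value 84, running total 412.00
- item 3 (32/37 per unit): 20 of 37 → value 20×32/37 = 17.2973, running total 429.30
Total 429.30.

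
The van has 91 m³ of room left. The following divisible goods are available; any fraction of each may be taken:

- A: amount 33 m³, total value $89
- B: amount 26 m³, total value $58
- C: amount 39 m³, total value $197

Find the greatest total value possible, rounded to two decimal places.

Take in order of value per unit:
- C (197/39 per unit): all 39 → value 197, running total 197.00
- A (89/33 per unit): all 33 → value 89, running total 286.00
- B (58/26 per unit): 19 of 26 → value 19×58/26 = 42.3846, running total 328.38
Total 328.38.

328.38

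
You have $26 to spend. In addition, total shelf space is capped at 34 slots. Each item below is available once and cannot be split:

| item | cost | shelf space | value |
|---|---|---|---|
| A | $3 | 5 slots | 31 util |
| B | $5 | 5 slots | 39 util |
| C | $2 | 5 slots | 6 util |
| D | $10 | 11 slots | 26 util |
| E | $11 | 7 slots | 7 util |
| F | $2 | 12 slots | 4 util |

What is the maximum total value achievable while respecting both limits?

Feasible sets respecting both limits:
- A+B+C+D: cost 20, shelf space 26, value 102
- A+B+D+F: cost 20, shelf space 33, value 100
- A+B+D: cost 18, shelf space 21, value 96
Best: 102 util.

102 util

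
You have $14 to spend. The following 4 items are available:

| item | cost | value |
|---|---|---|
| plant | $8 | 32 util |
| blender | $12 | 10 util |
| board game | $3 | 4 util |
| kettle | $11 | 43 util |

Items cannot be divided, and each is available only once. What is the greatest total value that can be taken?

Check high-value combinations within $14:
- board game+kettle: cost 3+11=14, value 4+43=47
- kettle: cost 11, value 43
- plant+board game: cost 8+3=11, value 32+4=36
Best: 47 util.

47 util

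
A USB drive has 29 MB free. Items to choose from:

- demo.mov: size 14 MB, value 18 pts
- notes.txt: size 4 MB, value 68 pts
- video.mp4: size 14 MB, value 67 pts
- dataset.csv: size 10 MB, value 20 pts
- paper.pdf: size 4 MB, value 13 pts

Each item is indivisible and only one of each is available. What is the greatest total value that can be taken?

This is a 0/1 knapsack; check combinations near the capacity.
- notes.txt+video.mp4+dataset.csv: size 4+14+10=28, value 68+67+20=155
- notes.txt+video.mp4+paper.pdf: size 4+14+4=22, value 68+67+13=148
- notes.txt+video.mp4: size 4+14=18, value 68+67=135
- demo.mov+notes.txt+dataset.csv: size 14+4+10=28, value 18+68+20=106
- notes.txt+dataset.csv+paper.pdf: size 4+10+4=18, value 68+20+13=101
Best: 155 pts.

155 pts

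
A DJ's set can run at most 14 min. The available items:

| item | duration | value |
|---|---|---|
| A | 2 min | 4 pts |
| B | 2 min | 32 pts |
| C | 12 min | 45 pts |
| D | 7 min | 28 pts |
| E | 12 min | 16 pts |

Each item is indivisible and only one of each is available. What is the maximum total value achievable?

77 pts

Check high-value combinations within 14 min:
- B+C: duration 2+12=14, value 32+45=77
- A+B+D: duration 2+2+7=11, value 4+32+28=64
- B+D: duration 2+7=9, value 32+28=60
Best: 77 pts.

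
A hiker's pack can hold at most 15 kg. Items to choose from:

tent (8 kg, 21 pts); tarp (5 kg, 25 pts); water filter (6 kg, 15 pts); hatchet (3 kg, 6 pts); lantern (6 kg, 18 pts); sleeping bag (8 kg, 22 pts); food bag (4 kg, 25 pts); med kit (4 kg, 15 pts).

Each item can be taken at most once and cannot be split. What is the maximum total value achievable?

68 pts

This is a 0/1 knapsack; check combinations near the capacity.
- tarp+lantern+food bag: weight 5+6+4=15, value 25+18+25=68
- tarp+food bag+med kit: weight 5+4+4=13, value 25+25+15=65
- tarp+water filter+food bag: weight 5+6+4=15, value 25+15+25=65
- lantern+food bag+med kit: weight 6+4+4=14, value 18+25+15=58
- tarp+lantern+med kit: weight 5+6+4=15, value 25+18+15=58
Best: 68 pts.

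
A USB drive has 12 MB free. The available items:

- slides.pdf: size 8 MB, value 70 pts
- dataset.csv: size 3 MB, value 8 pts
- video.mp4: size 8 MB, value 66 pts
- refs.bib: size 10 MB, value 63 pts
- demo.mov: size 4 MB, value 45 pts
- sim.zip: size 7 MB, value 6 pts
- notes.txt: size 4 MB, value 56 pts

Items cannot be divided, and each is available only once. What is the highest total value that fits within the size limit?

Check high-value combinations within 12 MB:
- slides.pdf+notes.txt: size 8+4=12, value 70+56=126
- video.mp4+notes.txt: size 8+4=12, value 66+56=122
- slides.pdf+demo.mov: size 8+4=12, value 70+45=115
Best: 126 pts.

126 pts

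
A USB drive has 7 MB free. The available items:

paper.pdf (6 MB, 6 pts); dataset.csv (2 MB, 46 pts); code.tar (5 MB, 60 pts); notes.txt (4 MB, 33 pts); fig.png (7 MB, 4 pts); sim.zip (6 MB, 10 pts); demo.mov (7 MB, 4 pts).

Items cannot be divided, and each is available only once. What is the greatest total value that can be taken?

106 pts

Check high-value combinations within 7 MB:
- dataset.csv+code.tar: size 2+5=7, value 46+60=106
- dataset.csv+notes.txt: size 2+4=6, value 46+33=79
- code.tar: size 5, value 60
- dataset.csv: size 2, value 46
- notes.txt: size 4, value 33
Best: 106 pts.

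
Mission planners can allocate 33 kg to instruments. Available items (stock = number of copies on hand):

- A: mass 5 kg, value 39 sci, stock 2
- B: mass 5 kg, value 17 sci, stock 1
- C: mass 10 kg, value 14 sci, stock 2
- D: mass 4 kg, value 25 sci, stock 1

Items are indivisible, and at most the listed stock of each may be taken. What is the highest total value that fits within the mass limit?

Top feasible selections:
- 2×A + 1×B + 1×C + 1×D: mass 29, value 134
- 2×A + 1×B + 1×D: mass 19, value 120
Best: 134 sci.

134 sci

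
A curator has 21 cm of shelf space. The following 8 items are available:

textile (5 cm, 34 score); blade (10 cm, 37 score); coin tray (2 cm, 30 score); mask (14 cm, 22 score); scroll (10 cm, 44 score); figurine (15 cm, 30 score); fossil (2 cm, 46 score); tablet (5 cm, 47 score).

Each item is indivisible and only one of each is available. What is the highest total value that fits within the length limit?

Check high-value combinations within 21 cm:
- coin tray+scroll+fossil+tablet: length 2+10+2+5=19, value 30+44+46+47=167
- blade+coin tray+fossil+tablet: length 10+2+2+5=19, value 37+30+46+47=160
- textile+coin tray+fossil+tablet: length 5+2+2+5=14, value 34+30+46+47=157
- textile+coin tray+scroll+fossil: length 5+2+10+2=19, value 34+30+44+46=154
Best: 167 score.

167 score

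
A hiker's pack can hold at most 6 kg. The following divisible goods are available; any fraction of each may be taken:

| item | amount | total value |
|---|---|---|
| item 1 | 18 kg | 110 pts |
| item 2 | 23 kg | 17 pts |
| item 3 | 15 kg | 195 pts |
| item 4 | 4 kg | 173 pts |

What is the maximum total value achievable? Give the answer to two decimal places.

199.00

Take in order of value per unit:
- item 4 (173/4 per unit): all 4 → value 173, running total 173.00
- item 3 (195/15 per unit): 2 of 15 → value 2×195/15 = 26.0000, running total 199.00
Total 199.00.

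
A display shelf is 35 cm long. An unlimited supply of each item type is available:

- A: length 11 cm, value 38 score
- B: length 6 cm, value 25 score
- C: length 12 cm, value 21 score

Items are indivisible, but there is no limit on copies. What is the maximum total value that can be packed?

Best value-per-unit is B at 25/6; filling with it alone gives 5×25 = 125.
Optimal mix: 1×A + 4×B → length 35, value 138.

138 score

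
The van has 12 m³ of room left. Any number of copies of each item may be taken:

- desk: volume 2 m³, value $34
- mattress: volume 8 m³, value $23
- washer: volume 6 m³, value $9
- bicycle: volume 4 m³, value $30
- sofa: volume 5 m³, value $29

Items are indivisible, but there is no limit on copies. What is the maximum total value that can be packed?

$204

Best value-per-unit is desk at 34/2, and filling with it alone uses volume 6×2=12. No mix of the others beats 6×34 = 204.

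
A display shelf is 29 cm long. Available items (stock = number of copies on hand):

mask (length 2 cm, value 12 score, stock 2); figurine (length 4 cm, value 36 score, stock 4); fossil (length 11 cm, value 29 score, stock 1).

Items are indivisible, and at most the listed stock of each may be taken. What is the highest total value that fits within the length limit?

Top feasible selections:
- 1×mask + 4×figurine + 1×fossil: length 29, value 185
- 4×figurine + 1×fossil: length 27, value 173
- 2×mask + 4×figurine: length 20, value 168
Best: 185 score.

185 score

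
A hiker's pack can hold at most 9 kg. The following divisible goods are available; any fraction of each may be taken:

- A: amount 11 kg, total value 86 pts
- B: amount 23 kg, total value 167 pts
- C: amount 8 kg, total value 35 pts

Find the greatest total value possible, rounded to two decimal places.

Take in order of value per unit:
- A (86/11 per unit): 9 of 11 → value 9×86/11 = 70.3636, running total 70.36
Total 70.36.

70.36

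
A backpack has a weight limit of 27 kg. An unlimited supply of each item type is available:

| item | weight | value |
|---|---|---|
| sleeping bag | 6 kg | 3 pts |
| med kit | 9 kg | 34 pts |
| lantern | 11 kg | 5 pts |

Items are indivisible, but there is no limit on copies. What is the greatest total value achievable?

Best value-per-unit is med kit at 34/9, and filling with it alone uses weight 3×9=27. No mix of the others beats 3×34 = 102.

102 pts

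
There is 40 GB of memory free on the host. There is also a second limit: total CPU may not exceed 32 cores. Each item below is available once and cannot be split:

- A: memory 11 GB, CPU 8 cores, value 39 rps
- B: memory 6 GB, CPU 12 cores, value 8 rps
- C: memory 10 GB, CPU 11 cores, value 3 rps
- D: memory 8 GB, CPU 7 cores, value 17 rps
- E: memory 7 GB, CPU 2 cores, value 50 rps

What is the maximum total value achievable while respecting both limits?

114 rps

Feasible sets respecting both limits:
- A+B+D+E: memory 32, CPU 29, value 114
- A+C+D+E: memory 36, CPU 28, value 109
- A+D+E: memory 26, CPU 17, value 106
- A+B+E: memory 24, CPU 22, value 97
Best: 114 rps.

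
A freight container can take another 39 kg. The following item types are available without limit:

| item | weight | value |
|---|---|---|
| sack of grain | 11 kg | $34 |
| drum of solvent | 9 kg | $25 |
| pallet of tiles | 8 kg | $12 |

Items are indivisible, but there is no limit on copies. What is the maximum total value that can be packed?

$109

Best value-per-unit is sack of grain at 34/11; filling with it alone gives 3×34 = 102.
Optimal mix: 1×sack of grain + 3×drum of solvent → weight 38, value 109.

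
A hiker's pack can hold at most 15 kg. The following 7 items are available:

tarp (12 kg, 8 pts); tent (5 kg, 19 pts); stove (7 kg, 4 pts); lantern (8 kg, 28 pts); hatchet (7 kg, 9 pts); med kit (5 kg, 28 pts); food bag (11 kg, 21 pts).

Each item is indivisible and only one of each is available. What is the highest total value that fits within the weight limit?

This is a 0/1 knapsack; check combinations near the capacity.
- lantern+med kit: weight 8+5=13, value 28+28=56
- tent+med kit: weight 5+5=10, value 19+28=47
- tent+lantern: weight 5+8=13, value 19+28=47
Best: 56 pts.

56 pts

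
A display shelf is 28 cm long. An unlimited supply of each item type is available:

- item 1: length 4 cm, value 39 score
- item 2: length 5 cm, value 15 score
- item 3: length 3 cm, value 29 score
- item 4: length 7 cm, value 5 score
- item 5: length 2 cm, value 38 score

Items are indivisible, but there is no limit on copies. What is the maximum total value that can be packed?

532 score

Best value-per-unit is item 5 at 38/2, and filling with it alone uses length 14×2=28. No mix of the others beats 14×38 = 532.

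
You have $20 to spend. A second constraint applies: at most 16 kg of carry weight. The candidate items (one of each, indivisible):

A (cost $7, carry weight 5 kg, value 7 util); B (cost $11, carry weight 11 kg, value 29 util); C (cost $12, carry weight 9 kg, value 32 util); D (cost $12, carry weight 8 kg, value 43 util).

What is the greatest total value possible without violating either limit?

50 util

Feasible sets respecting both limits:
- A+D: cost 19, carry weight 13, value 50
- D: cost 12, carry weight 8, value 43
- A+C: cost 19, carry weight 14, value 39
- A+B: cost 18, carry weight 16, value 36
Best: 50 util.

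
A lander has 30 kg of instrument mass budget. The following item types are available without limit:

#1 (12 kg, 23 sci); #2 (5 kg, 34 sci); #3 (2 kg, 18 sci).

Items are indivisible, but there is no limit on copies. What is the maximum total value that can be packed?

Best value-per-unit is #3 at 18/2, and filling with it alone uses mass 15×2=30. No mix of the others beats 15×18 = 270.

270 sci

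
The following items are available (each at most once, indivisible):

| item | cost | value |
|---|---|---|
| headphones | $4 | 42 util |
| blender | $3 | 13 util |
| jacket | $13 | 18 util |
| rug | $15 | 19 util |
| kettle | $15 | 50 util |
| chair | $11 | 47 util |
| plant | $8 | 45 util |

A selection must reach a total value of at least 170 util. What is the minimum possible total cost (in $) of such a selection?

38

Subsets with value ≥ 170, sorted by total cost:
- headphones+kettle+chair+plant: cost 38, value 184
- headphones+blender+kettle+chair+plant: cost 41, value 197
- headphones+blender+jacket+kettle+chair: cost 46, value 170
- headphones+blender+rug+kettle+chair: cost 48, value 171
Minimum cost: 38 $.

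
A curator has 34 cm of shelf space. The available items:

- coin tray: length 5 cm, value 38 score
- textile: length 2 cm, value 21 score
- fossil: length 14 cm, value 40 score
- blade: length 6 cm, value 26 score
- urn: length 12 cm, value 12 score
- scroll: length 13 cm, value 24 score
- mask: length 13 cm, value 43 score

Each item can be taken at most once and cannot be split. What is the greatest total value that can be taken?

142 score

Check high-value combinations within 34 cm:
- coin tray+textile+fossil+mask: length 5+2+14+13=34, value 38+21+40+43=142
- coin tray+textile+blade+mask: length 5+2+6+13=26, value 38+21+26+43=128
- coin tray+textile+scroll+mask: length 5+2+13+13=33, value 38+21+24+43=126
- coin tray+textile+fossil+blade: length 5+2+14+6=27, value 38+21+40+26=125
Best: 142 score.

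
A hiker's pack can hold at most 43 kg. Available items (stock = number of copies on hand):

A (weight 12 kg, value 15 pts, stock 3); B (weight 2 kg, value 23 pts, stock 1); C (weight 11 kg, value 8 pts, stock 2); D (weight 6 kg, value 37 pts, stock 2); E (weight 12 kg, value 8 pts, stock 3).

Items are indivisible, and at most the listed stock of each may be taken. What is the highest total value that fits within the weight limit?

127 pts

Top feasible selections:
- 2×A + 1×B + 2×D: weight 38, value 127
- 1×A + 1×B + 1×C + 2×D: weight 37, value 120
- 1×A + 1×B + 2×D + 1×E: weight 38, value 120
Best: 127 pts.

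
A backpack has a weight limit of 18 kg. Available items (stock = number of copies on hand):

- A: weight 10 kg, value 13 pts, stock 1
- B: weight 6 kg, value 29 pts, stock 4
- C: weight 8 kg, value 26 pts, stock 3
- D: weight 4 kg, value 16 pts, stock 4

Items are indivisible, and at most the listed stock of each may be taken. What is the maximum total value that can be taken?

Best selections within weight 18 and stock limits:
- 3×B: weight 18, value 87
- 1×B + 3×D: weight 18, value 77
- 2×B + 1×D: weight 16, value 74
- 1×B + 1×C + 1×D: weight 18, value 71
Best: 87 pts.

87 pts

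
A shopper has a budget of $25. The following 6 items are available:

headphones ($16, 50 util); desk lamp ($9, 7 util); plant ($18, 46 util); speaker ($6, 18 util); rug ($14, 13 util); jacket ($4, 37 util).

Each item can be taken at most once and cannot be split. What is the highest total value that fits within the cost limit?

87 util

Check high-value combinations within $25:
- headphones+jacket: cost 16+4=20, value 50+37=87
- plant+jacket: cost 18+4=22, value 46+37=83
- headphones+speaker: cost 16+6=22, value 50+18=68
Best: 87 util.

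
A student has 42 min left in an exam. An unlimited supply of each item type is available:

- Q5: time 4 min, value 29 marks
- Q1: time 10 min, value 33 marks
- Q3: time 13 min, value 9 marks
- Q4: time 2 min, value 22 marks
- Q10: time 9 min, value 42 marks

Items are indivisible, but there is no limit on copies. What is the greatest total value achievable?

462 marks

Best value-per-unit is Q4 at 22/2, and filling with it alone uses time 21×2=42. No mix of the others beats 21×22 = 462.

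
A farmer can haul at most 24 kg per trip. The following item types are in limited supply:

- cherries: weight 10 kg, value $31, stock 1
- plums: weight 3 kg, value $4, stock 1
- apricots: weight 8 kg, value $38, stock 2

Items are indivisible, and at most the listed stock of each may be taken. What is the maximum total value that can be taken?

$80

Best selections within weight 24 and stock limits:
- 1×plums + 2×apricots: weight 19, value 80
- 2×apricots: weight 16, value 76
Best: $80.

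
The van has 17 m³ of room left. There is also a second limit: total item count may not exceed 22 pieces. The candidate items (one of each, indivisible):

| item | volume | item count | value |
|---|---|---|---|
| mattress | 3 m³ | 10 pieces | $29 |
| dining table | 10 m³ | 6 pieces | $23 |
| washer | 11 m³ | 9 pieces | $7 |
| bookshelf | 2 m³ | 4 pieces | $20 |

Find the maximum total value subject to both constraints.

$72

Feasible sets respecting both limits:
- mattress+dining table+bookshelf: volume 15, item count 20, value 72
- mattress+dining table: volume 13, item count 16, value 52
- mattress+bookshelf: volume 5, item count 14, value 49
Best: $72.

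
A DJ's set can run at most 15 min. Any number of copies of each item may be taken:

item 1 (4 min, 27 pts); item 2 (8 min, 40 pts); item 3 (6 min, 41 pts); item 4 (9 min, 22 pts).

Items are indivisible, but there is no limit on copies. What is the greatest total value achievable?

95 pts

Best value-per-unit is item 3 at 41/6; filling with it alone gives 2×41 = 82.
Optimal mix: 2×item 1 + 1×item 3 → duration 14, value 95.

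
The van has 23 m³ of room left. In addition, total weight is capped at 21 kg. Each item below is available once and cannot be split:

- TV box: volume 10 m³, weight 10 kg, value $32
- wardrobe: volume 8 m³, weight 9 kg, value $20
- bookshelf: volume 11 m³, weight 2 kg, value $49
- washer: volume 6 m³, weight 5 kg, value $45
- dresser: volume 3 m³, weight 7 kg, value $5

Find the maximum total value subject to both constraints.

$99

Feasible sets respecting both limits:
- bookshelf+washer+dresser: volume 20, weight 14, value 99
- bookshelf+washer: volume 17, weight 7, value 94
- TV box+bookshelf: volume 21, weight 12, value 81
- TV box+washer: volume 16, weight 15, value 77
Best: $99.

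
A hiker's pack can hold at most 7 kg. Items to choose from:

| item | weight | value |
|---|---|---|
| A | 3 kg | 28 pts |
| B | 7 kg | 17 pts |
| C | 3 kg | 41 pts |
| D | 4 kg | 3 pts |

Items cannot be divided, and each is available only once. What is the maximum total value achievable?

69 pts

Check high-value combinations within 7 kg:
- A+C: weight 3+3=6, value 28+41=69
- C+D: weight 3+4=7, value 41+3=44
- C: weight 3, value 41
- A+D: weight 3+4=7, value 28+3=31
- A: weight 3, value 28
Best: 69 pts.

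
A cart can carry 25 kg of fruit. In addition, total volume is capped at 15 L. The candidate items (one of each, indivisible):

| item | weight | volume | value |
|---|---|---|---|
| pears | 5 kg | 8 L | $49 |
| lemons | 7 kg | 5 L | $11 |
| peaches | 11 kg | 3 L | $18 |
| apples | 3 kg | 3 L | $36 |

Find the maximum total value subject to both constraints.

Feasible sets respecting both limits:
- pears+peaches+apples: weight 19, volume 14, value 103
- pears+apples: weight 8, volume 11, value 85
- pears+peaches: weight 16, volume 11, value 67
Best: $103.

$103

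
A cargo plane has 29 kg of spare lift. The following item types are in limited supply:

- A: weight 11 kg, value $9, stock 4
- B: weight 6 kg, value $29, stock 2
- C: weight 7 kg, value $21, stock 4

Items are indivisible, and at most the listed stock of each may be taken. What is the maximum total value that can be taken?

Best selections within weight 29 and stock limits:
- 2×B + 2×C: weight 26, value 100
- 1×B + 3×C: weight 27, value 92
- 4×C: weight 28, value 84
- 2×B + 1×C: weight 19, value 79
Best: $100.

$100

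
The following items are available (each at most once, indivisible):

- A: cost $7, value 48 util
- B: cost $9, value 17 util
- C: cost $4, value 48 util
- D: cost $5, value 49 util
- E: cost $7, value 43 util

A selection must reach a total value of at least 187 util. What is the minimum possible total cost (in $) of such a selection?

Subsets with value ≥ 187, sorted by total cost:
- A+C+D+E: cost 23, value 188
- A+B+C+D+E: cost 32, value 205
Minimum cost: 23 $.

23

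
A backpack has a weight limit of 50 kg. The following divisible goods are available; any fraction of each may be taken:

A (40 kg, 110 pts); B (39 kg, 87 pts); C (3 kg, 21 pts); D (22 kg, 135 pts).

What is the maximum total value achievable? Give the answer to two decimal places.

224.75

Take in order of value per unit:
- C (21/3 per unit): all 3 → value 21, running total 21.00
- D (135/22 per unit): all 22 → value 135, running total 156.00
- A (110/40 per unit): 25 of 40 → value 25×110/40 = 68.7500, running total 224.75
Total 224.75.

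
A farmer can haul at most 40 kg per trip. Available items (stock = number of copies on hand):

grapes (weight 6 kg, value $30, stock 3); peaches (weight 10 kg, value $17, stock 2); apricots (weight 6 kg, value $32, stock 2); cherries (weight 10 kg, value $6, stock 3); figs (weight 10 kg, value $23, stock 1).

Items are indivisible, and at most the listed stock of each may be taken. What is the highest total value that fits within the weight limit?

$177

Top feasible selections:
- 3×grapes + 2×apricots + 1×figs: weight 40, value 177
- 3×grapes + 1×peaches + 2×apricots: weight 40, value 171
- 3×grapes + 2×apricots + 1×cherries: weight 40, value 160
Best: $177.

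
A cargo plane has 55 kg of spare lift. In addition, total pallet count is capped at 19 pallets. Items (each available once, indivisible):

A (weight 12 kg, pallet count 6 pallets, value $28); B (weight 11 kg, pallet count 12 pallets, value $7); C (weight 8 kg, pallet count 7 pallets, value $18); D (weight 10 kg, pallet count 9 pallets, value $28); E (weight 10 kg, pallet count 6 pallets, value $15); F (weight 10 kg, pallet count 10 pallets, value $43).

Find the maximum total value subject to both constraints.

$71

Feasible sets respecting both limits:
- A+F: weight 22, pallet count 16, value 71
- D+F: weight 20, pallet count 19, value 71
- A+C+E: weight 30, pallet count 19, value 61
- C+F: weight 18, pallet count 17, value 61
Best: $71.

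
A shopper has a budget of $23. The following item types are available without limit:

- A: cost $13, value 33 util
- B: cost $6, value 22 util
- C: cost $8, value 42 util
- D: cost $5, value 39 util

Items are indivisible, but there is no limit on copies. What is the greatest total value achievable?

159 util

Best value-per-unit is D at 39/5; filling with it alone gives 4×39 = 156.
Optimal mix: 1×C + 3×D → cost 23, value 159.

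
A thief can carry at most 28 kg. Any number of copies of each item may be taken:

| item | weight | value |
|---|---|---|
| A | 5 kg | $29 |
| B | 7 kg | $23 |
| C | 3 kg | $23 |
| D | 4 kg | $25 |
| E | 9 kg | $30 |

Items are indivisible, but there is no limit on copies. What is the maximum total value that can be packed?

Best value-per-unit is C at 23/3; filling with it alone gives 9×23 = 207.
Optimal mix: 8×C + 1×D → weight 28, value 209.

$209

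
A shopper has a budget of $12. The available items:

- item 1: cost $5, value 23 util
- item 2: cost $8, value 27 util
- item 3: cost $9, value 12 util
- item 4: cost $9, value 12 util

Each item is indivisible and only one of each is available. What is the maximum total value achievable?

27 util

Check high-value combinations within $12:
- item 2: cost 8, value 27
- item 1: cost 5, value 23
- item 3: cost 9, value 12
Best: 27 util.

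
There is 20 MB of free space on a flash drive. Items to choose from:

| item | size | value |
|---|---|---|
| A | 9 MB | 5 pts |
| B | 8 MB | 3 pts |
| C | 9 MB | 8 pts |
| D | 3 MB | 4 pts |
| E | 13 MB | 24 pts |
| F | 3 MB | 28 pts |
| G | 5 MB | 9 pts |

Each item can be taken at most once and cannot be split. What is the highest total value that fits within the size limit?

56 pts

Check high-value combinations within 20 MB:
- D+E+F: size 3+13+3=19, value 4+24+28=56
- E+F: size 13+3=16, value 24+28=52
- C+D+F+G: size 9+3+3+5=20, value 8+4+28+9=49
Best: 56 pts.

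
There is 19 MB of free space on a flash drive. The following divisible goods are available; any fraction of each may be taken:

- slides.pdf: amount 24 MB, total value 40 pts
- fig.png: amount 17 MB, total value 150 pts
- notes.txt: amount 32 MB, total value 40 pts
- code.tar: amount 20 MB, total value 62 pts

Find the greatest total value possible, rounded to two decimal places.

156.20

Take in order of value per unit:
- fig.png (150/17 per unit): all 17 → value 150, running total 150.00
- code.tar (62/20 per unit): 2 of 20 → value 2×62/20 = 6.2000, running total 156.20
Total 156.20.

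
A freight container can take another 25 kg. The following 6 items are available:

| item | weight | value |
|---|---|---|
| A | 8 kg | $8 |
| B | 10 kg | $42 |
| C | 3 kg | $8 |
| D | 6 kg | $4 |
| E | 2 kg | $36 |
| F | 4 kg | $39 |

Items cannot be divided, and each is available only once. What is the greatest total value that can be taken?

Check high-value combinations within 25 kg:
- B+C+D+E+F: weight 10+3+6+2+4=25, value 42+8+4+36+39=129
- B+C+E+F: weight 10+3+2+4=19, value 42+8+36+39=125
- A+B+E+F: weight 8+10+2+4=24, value 8+42+36+39=125
- B+D+E+F: weight 10+6+2+4=22, value 42+4+36+39=121
- B+E+F: weight 10+2+4=16, value 42+36+39=117
Best: $129.

$129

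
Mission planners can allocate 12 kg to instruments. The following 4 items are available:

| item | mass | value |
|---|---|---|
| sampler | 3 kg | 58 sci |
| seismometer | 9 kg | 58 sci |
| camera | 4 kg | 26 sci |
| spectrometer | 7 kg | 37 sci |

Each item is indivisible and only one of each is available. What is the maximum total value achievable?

Check high-value combinations within 12 kg:
- sampler+seismometer: mass 3+9=12, value 58+58=116
- sampler+spectrometer: mass 3+7=10, value 58+37=95
- sampler+camera: mass 3+4=7, value 58+26=84
- camera+spectrometer: mass 4+7=11, value 26+37=63
- sampler: mass 3, value 58
Best: 116 sci.

116 sci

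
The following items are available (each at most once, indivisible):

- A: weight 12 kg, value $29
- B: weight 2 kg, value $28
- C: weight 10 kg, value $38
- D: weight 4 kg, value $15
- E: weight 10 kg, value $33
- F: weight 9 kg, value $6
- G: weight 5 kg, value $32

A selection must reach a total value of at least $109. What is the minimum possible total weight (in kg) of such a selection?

Subsets with value ≥ 109, sorted by total weight:
- B+C+D+G: weight 21, value 113
- B+C+D+E: weight 26, value 114
Minimum weight: 21 kg.

21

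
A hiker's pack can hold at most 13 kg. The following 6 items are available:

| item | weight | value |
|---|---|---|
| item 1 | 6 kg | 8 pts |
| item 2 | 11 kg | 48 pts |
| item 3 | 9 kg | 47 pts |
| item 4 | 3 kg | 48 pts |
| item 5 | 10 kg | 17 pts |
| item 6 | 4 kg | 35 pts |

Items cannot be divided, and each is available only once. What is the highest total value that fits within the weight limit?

95 pts

Check high-value combinations within 13 kg:
- item 3+item 4: weight 9+3=12, value 47+48=95
- item 1+item 4+item 6: weight 6+3+4=13, value 8+48+35=91
- item 4+item 6: weight 3+4=7, value 48+35=83
- item 3+item 6: weight 9+4=13, value 47+35=82
- item 4+item 5: weight 3+10=13, value 48+17=65
Best: 95 pts.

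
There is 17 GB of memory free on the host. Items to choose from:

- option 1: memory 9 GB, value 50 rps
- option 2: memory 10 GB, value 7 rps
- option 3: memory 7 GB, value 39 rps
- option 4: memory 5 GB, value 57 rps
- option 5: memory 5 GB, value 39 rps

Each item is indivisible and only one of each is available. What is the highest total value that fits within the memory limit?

135 rps

Check high-value combinations within 17 GB:
- option 3+option 4+option 5: memory 7+5+5=17, value 39+57+39=135
- option 1+option 4: memory 9+5=14, value 50+57=107
- option 4+option 5: memory 5+5=10, value 57+39=96
Best: 135 rps.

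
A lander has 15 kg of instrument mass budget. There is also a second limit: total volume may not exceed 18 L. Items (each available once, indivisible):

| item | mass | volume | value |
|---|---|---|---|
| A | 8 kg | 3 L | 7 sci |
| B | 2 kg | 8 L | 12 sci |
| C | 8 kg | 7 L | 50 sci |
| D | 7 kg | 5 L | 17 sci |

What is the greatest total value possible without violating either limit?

67 sci

Feasible sets respecting both limits:
- C+D: mass 15, volume 12, value 67
- B+C: mass 10, volume 15, value 62
- C: mass 8, volume 7, value 50
- B+D: mass 9, volume 13, value 29
Best: 67 sci.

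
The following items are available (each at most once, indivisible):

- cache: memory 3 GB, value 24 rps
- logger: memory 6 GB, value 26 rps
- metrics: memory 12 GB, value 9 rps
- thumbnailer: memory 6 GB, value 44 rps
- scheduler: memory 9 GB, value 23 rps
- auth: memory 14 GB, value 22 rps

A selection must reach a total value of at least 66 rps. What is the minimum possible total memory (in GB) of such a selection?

9

Subsets with value ≥ 66, sorted by total memory:
- cache+thumbnailer: memory 9, value 68
- logger+thumbnailer: memory 12, value 70
- cache+logger+thumbnailer: memory 15, value 94
Minimum memory: 9 GB.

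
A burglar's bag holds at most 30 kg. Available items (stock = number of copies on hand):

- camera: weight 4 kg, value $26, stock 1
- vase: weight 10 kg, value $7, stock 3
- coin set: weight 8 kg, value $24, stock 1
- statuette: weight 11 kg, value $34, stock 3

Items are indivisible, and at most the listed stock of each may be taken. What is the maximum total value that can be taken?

Best selections within weight 30 and stock limits:
- 1×camera + 2×statuette: weight 26, value 94
- 1×coin set + 2×statuette: weight 30, value 92
Best: $94.

$94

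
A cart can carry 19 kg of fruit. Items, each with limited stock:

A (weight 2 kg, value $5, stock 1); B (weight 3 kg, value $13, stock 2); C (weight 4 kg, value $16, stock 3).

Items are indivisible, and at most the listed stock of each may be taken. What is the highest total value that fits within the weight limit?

Top feasible selections:
- 2×B + 3×C: weight 18, value 74
- 1×A + 1×B + 3×C: weight 17, value 66
- 1×A + 2×B + 2×C: weight 16, value 63
Best: $74.

$74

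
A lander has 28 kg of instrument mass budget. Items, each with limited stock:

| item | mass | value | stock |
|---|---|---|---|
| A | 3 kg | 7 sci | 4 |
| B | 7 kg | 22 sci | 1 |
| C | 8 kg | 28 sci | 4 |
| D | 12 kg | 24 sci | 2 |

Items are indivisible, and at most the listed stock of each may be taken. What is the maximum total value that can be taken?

91 sci

Best selections within mass 28 and stock limits:
- 1×A + 3×C: mass 27, value 91
- 1×A + 1×B + 2×C: mass 26, value 85
Best: 91 sci.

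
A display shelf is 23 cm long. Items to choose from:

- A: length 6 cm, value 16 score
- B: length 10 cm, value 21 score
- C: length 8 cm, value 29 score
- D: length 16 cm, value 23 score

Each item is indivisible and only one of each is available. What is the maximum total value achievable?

This is a 0/1 knapsack; check combinations near the capacity.
- B+C: length 10+8=18, value 21+29=50
- A+C: length 6+8=14, value 16+29=45
- A+D: length 6+16=22, value 16+23=39
- A+B: length 6+10=16, value 16+21=37
- C: length 8, value 29
Best: 50 score.

50 score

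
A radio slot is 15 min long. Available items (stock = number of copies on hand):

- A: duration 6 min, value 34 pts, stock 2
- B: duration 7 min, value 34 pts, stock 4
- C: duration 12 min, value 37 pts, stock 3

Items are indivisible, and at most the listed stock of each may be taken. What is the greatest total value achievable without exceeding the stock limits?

Top feasible selections:
- 2×A: duration 12, value 68
- 1×A + 1×B: duration 13, value 68
- 2×B: duration 14, value 68
Best: 68 pts.

68 pts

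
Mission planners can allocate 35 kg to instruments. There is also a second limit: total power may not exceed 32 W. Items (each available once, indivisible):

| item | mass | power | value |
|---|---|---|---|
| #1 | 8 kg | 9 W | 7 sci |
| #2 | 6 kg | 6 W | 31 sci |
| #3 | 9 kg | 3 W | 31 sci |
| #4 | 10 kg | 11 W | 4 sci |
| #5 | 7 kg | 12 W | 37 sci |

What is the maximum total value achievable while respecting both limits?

Feasible sets respecting both limits:
- #1+#2+#3+#5: mass 30, power 30, value 106
- #2+#3+#4+#5: mass 32, power 32, value 103
- #2+#3+#5: mass 22, power 21, value 99
- #1+#2+#5: mass 21, power 27, value 75
Best: 106 sci.

106 sci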